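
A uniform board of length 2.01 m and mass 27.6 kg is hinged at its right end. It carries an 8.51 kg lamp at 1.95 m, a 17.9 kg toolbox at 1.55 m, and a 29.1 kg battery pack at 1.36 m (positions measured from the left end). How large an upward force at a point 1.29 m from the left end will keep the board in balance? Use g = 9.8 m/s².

F ≈ 754 N

Take moments about the right end.
Beam weight: 27.6 × 9.8 = 270.5 N down at 1.005 m → arm 1.005 m, τ = 270.5 × 1.005 = 271.9 N·m counterclockwise.
Lamp: 8.51 × 9.8 = 83.4 N down at 1.95 m → arm 0.06 m, τ = 83.4 × 0.06 = 5.004 N·m counterclockwise.
Toolbox: 17.9 × 9.8 = 175.4 N down at 1.55 m → arm 0.46 m, τ = 175.4 × 0.46 = 80.68 N·m counterclockwise.
Battery pack: 29.1 × 9.8 = 285.2 N down at 1.36 m → arm 0.65 m, τ = 285.2 × 0.65 = 185.4 N·m counterclockwise.
Net moment of the loads = 543 N·m counterclockwise.
The upward force F acts at a point 1.29 m from the left end, arm 0.72 m, giving F × 0.72 clockwise.
For rotational equilibrium, F × 0.72 = 543, so F = 543 / 0.72 = 754 N.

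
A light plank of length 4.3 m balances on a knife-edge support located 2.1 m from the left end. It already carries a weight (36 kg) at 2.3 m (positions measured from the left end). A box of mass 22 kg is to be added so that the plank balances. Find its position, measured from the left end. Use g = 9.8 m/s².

Take moments about the knife-edge support (at 2.1 m from the left end).
Weight: 36 × 9.8 = 352.8 N down at 2.3 m → arm 0.2 m, τ = 352.8 × 0.2 = 70.56 N·m clockwise.
Net moment of existing loads = 70.56 N·m clockwise.
The box weighs 22 × 9.8 = 215.6 N and must supply an equal counterclockwise moment, so its lever arm about the knife-edge support is 70.56 / 215.6 = 0.327 m.
That puts it at 2.1 − 0.327 = 1.77 m from the left end.

x ≈ 1.77 m from the left end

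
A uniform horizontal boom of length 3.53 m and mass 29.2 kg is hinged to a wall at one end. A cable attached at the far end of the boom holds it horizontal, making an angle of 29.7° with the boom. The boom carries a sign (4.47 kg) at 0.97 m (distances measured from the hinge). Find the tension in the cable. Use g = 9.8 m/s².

T ≈ 313 N

About the hinge:
Beam weight: 29.2 × 9.8 = 286.2 N down at 1.765 m → arm 1.765 m, τ = 286.2 × 1.765 = 505.1 N·m clockwise.
Sign: 4.47 × 9.8 = 43.81 N down at 0.97 m → arm 0.97 m, τ = 43.81 × 0.97 = 42.5 N·m clockwise.
Total clockwise load moment = 547.6 N·m.
The cable tension T acts at 3.53 m; only its component perpendicular to the boom, T sinθ, produces torque. sin 29.7° = 0.4955.
Setting net torque to zero: T × 3.53 × 0.4955 = 547.6 → T = 547.6 / 1.749 = 313 N.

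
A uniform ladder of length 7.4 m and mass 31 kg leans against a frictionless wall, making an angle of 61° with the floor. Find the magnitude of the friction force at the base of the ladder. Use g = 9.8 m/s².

f ≈ 84.2 N

Sum moments about the foot of the ladder (the floor normal and friction both act there and drop out).
Ladder weight 31×9.8 = 303.8 N acts at 3.7 m along the ladder; its horizontal arm is 3.7·cos61° = 1.794 m → τ = 545 N·m clockwise.
Wall normal N acts horizontally at the top; its moment arm is the height L sinθ = 7.4·sin61° = 6.472 m, counterclockwise.
For rotational equilibrium, N × 6.472 = 545, so N = 84.2 N.
ΣFx = 0: friction at the foot balances the wall's push, so f = N_wall = 84.2 N.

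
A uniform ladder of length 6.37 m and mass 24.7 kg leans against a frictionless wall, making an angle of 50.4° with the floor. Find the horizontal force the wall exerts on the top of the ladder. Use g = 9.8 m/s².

Sum moments about the foot of the ladder (the floor normal and friction both act there and drop out).
Ladder weight 24.7×9.8 = 242.1 N acts at 3.185 m along the ladder; its horizontal arm is 3.185·cos50.4° = 2.03 m → τ = 491.5 N·m clockwise.
Wall normal N acts horizontally at the top; its moment arm is the height L sinθ = 6.37·sin50.4° = 4.908 m, counterclockwise.
Setting net torque to zero: N × 4.908 = 491.5 → N = 100 N.

N_wall ≈ 100 N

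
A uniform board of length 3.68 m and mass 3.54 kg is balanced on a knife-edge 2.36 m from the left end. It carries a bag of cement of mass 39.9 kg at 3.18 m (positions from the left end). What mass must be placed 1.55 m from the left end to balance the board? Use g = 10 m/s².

m ≈ 38.1 kg

Take moments about the knife-edge (at 2.36 m from the left end).
Beam weight: 3.54 × 10 = 35.4 N down at 1.84 m → arm 0.52 m, τ = 35.4 × 0.52 = 18.41 N·m counterclockwise.
Bag of cement: 39.9 × 10 = 399 N down at 3.18 m → arm 0.82 m, τ = 399 × 0.82 = 327.2 N·m clockwise.
Net moment of known loads = 308.8 N·m clockwise.
An unknown mass m at 1.55 m has arm 0.81 m; its moment is m·g·0.81 counterclockwise.
Balancing moments: m × 10 × 0.81 = 308.8, giving m = 308.8 / (10 × 0.81) = 38.1 kg.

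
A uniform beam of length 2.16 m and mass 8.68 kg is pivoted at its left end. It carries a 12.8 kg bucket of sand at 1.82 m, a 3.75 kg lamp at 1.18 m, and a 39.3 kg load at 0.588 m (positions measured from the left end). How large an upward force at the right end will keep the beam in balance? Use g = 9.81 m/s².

Taking torques about the left end:
Beam weight: 8.68 × 9.81 = 85.15 N down at 1.08 m → arm 1.08 m, τ = 85.15 × 1.08 = 91.96 N·m clockwise.
Bucket of sand: 12.8 × 9.81 = 125.6 N down at 1.82 m → arm 1.82 m, τ = 125.6 × 1.82 = 228.6 N·m clockwise.
Lamp: 3.75 × 9.81 = 36.79 N down at 1.18 m → arm 1.18 m, τ = 36.79 × 1.18 = 43.41 N·m clockwise.
Load: 39.3 × 9.81 = 385.5 N down at 0.588 m → arm 0.588 m, τ = 385.5 × 0.588 = 226.7 N·m clockwise.
Net moment of the loads = 590.7 N·m clockwise.
The upward force F acts at the right end, arm 2.16 m, giving F × 2.16 counterclockwise.
Balancing moments: F × 2.16 = 590.7, giving F = 590.7 / 2.16 = 273 N.

F ≈ 273 N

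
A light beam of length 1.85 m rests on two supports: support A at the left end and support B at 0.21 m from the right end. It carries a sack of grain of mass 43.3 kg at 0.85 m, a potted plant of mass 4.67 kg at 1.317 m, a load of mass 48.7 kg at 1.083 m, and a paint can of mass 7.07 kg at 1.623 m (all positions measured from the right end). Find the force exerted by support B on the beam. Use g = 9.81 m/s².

Taking torques about support A:
Sack of grain: 43.3 × 9.81 = 424.8 N down at 0.85 m → arm 1 m, τ = 424.8 × 1 = 424.8 N·m clockwise.
Potted plant: 4.67 × 9.81 = 45.81 N down at 1.317 m → arm 0.533 m, τ = 45.81 × 0.533 = 24.42 N·m clockwise.
Load: 48.7 × 9.81 = 477.7 N down at 1.083 m → arm 0.767 m, τ = 477.7 × 0.767 = 366.4 N·m clockwise.
Paint can: 7.07 × 9.81 = 69.36 N down at 1.623 m → arm 0.227 m, τ = 69.36 × 0.227 = 15.74 N·m clockwise.
Net load moment about support A = 831.4 N·m clockwise.
Reaction R at support B is upward at 0.21 m, arm 1.64 m → moment R × 1.64 counterclockwise.
Balancing moments: R × 1.64 = 831.4, giving R = 507 N.

R_B ≈ 507 N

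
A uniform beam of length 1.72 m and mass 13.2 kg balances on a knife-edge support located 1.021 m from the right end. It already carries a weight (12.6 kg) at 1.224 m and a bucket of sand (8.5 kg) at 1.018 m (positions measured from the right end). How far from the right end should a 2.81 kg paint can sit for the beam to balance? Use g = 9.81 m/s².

Taking torques about the knife-edge support (at 1.021 m from the right end):
Beam weight: 13.2 × 9.81 = 129.5 N down at 0.86 m → arm 0.161 m, τ = 129.5 × 0.161 = 20.85 N·m clockwise.
Weight: 12.6 × 9.81 = 123.6 N down at 1.224 m → arm 0.203 m, τ = 123.6 × 0.203 = 25.09 N·m counterclockwise.
Bucket of sand: 8.5 × 9.81 = 83.39 N down at 1.018 m → arm 0.003 m, τ = 83.39 × 0.003 = 0.2502 N·m clockwise.
Net moment of existing loads = 3.99 N·m counterclockwise.
The paint can weighs 2.81 × 9.81 = 27.57 N and must supply an equal clockwise moment, so its lever arm about the knife-edge support is 3.99 / 27.57 = 0.145 m.
That puts it at 1.021 − 0.145 = 0.876 m from the right end.

x ≈ 0.876 m from the right end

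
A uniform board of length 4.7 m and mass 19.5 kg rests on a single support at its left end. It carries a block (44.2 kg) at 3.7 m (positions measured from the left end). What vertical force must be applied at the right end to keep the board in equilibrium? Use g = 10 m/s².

Sum moments about the left end (the unknown pivot reaction has zero arm there).
Beam weight: 19.5 × 10 = 195 N down at 2.35 m → arm 2.35 m, τ = 195 × 2.35 = 458.2 N·m clockwise.
Block: 44.2 × 10 = 442 N down at 3.7 m → arm 3.7 m, τ = 442 × 3.7 = 1635 N·m clockwise.
Net moment of the loads = 2093 N·m clockwise.
The upward force F acts at the right end, arm 4.7 m, giving F × 4.7 counterclockwise.
Balancing moments: F × 4.7 = 2093, giving F = 2093 / 4.7 = 445 N.

F ≈ 445 N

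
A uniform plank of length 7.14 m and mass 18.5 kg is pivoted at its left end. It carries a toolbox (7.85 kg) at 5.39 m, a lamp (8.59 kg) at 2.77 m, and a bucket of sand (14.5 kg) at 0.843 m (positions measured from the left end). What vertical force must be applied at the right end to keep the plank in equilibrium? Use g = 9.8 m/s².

F ≈ 198 N

About the left end:
Beam weight: 18.5 × 9.8 = 181.3 N down at 3.57 m → arm 3.57 m, τ = 181.3 × 3.57 = 647.2 N·m clockwise.
Toolbox: 7.85 × 9.8 = 76.93 N down at 5.39 m → arm 5.39 m, τ = 76.93 × 5.39 = 414.7 N·m clockwise.
Lamp: 8.59 × 9.8 = 84.18 N down at 2.77 m → arm 2.77 m, τ = 84.18 × 2.77 = 233.2 N·m clockwise.
Bucket of sand: 14.5 × 9.8 = 142.1 N down at 0.843 m → arm 0.843 m, τ = 142.1 × 0.843 = 119.8 N·m clockwise.
Net moment of the loads = 1415 N·m clockwise.
The upward force F acts at the right end, arm 7.14 m, giving F × 7.14 counterclockwise.
For rotational equilibrium, F × 7.14 = 1415, so F = 1415 / 7.14 = 198 N.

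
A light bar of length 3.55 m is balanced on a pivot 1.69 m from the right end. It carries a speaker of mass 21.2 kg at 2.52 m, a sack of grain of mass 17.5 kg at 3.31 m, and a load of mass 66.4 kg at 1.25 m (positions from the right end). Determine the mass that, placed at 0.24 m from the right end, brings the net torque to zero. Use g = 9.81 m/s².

Take moments about the pivot (at 1.69 m from the right end).
Speaker: 21.2 × 9.81 = 208 N down at 2.52 m → arm 0.83 m, τ = 208 × 0.83 = 172.6 N·m counterclockwise.
Sack of grain: 17.5 × 9.81 = 171.7 N down at 3.31 m → arm 1.62 m, τ = 171.7 × 1.62 = 278.2 N·m counterclockwise.
Load: 66.4 × 9.81 = 651.4 N down at 1.25 m → arm 0.44 m, τ = 651.4 × 0.44 = 286.6 N·m clockwise.
Net moment of known loads = 164.2 N·m counterclockwise.
An unknown mass m at 0.24 m has arm 1.45 m; its moment is m·g·1.45 clockwise.
Στ = 0 ⇒ m × 9.81 × 1.45 = 164.2 ⇒ m = 164.2 / (9.81 × 1.45) = 11.5 kg.

m ≈ 11.5 kg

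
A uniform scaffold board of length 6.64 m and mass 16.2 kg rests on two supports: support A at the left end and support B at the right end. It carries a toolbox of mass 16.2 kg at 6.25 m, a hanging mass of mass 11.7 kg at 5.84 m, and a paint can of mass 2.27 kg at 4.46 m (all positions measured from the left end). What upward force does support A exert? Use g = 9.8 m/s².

Taking torques about support B:
Beam weight: 16.2 × 9.8 = 158.8 N down at 3.32 m → arm 3.32 m, τ = 158.8 × 3.32 = 527.2 N·m counterclockwise.
Toolbox: 16.2 × 9.8 = 158.8 N down at 6.25 m → arm 0.39 m, τ = 158.8 × 0.39 = 61.93 N·m counterclockwise.
Hanging mass: 11.7 × 9.8 = 114.7 N down at 5.84 m → arm 0.8 m, τ = 114.7 × 0.8 = 91.76 N·m counterclockwise.
Paint can: 2.27 × 9.8 = 22.25 N down at 4.46 m → arm 2.18 m, τ = 22.25 × 2.18 = 48.51 N·m counterclockwise.
Net load moment about support B = 729.4 N·m counterclockwise.
Reaction R at support A is upward at 0 m, arm 6.64 m → moment R × 6.64 clockwise.
Στ = 0 ⇒ R × 6.64 = 729.4 ⇒ R = 110 N.

R_A ≈ 110 N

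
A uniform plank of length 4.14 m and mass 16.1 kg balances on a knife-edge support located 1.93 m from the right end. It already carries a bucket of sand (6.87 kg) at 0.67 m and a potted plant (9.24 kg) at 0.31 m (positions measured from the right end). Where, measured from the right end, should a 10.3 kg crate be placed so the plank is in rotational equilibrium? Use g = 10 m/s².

Taking torques about the knife-edge support (at 1.93 m from the right end):
Beam weight: 16.1 × 10 = 161 N down at 2.07 m → arm 0.14 m, τ = 161 × 0.14 = 22.54 N·m counterclockwise.
Bucket of sand: 6.87 × 10 = 68.7 N down at 0.67 m → arm 1.26 m, τ = 68.7 × 1.26 = 86.56 N·m clockwise.
Potted plant: 9.24 × 10 = 92.4 N down at 0.31 m → arm 1.62 m, τ = 92.4 × 1.62 = 149.7 N·m clockwise.
Net moment of existing loads = 213.7 N·m clockwise.
The crate weighs 10.3 × 10 = 103 N and must supply an equal counterclockwise moment, so its lever arm about the knife-edge support is 213.7 / 103 = 2.07 m.
That puts it at 1.93 + 2.07 = 4 m from the right end.

x ≈ 4 m from the right end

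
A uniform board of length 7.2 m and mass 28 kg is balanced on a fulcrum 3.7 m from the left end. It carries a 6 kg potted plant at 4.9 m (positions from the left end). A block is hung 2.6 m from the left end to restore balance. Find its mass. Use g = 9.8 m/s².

Taking torques about the fulcrum (at 3.7 m from the left end):
Beam weight: 28 × 9.8 = 274.4 N down at 3.6 m → arm 0.1 m, τ = 274.4 × 0.1 = 27.44 N·m counterclockwise.
Potted plant: 6 × 9.8 = 58.8 N down at 4.9 m → arm 1.2 m, τ = 58.8 × 1.2 = 70.56 N·m clockwise.
Net moment of known loads = 43.12 N·m clockwise.
An unknown mass m at 2.6 m has arm 1.1 m; its moment is m·g·1.1 counterclockwise.
Setting net torque to zero: m × 9.8 × 1.1 = 43.12 → m = 43.12 / (9.8 × 1.1) = 4 kg.

m ≈ 4 kg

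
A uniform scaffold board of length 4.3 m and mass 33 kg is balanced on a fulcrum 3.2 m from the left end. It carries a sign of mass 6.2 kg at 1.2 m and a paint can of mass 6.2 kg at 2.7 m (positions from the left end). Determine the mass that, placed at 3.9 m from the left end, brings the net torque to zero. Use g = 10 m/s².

m ≈ 71.6 kg

Sum moments about the fulcrum (at 3.2 m from the left end) (the support reaction has zero arm there).
Beam weight: 33 × 10 = 330 N down at 2.15 m → arm 1.05 m, τ = 330 × 1.05 = 346.5 N·m counterclockwise.
Sign: 6.2 × 10 = 62 N down at 1.2 m → arm 2 m, τ = 62 × 2 = 124 N·m counterclockwise.
Paint can: 6.2 × 10 = 62 N down at 2.7 m → arm 0.5 m, τ = 62 × 0.5 = 31 N·m counterclockwise.
Net moment of known loads = 501.5 N·m counterclockwise.
An unknown mass m at 3.9 m has arm 0.7 m; its moment is m·g·0.7 clockwise.
Balancing moments: m × 10 × 0.7 = 501.5, giving m = 501.5 / (10 × 0.7) = 71.6 kg.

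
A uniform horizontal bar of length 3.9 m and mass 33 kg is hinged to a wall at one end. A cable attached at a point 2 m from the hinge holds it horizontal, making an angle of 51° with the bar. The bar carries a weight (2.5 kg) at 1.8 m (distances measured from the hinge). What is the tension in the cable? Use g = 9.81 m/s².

T ≈ 435 N

Take moments about the hinge.
Beam weight: 33 × 9.81 = 323.7 N down at 1.95 m → arm 1.95 m, τ = 323.7 × 1.95 = 631.2 N·m clockwise.
Weight: 2.5 × 9.81 = 24.53 N down at 1.8 m → arm 1.8 m, τ = 24.53 × 1.8 = 44.15 N·m clockwise.
Total clockwise load moment = 675.4 N·m.
The cable tension T acts at 2 m; only its component perpendicular to the bar, T sinθ, produces torque. sin 51° = 0.7771.
Στ = 0 ⇒ T × 2 × 0.7771 = 675.4 ⇒ T = 675.4 / 1.554 = 435 N.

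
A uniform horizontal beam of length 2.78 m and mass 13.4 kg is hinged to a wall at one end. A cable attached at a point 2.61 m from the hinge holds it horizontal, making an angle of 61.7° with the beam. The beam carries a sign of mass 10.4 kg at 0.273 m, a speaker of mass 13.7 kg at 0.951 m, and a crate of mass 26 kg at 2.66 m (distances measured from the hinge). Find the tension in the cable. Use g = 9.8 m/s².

T ≈ 442 N

Take moments about the hinge.
Beam weight: 13.4 × 9.8 = 131.3 N down at 1.39 m → arm 1.39 m, τ = 131.3 × 1.39 = 182.5 N·m clockwise.
Sign: 10.4 × 9.8 = 101.9 N down at 0.273 m → arm 0.273 m, τ = 101.9 × 0.273 = 27.82 N·m clockwise.
Speaker: 13.7 × 9.8 = 134.3 N down at 0.951 m → arm 0.951 m, τ = 134.3 × 0.951 = 127.7 N·m clockwise.
Crate: 26 × 9.8 = 254.8 N down at 2.66 m → arm 2.66 m, τ = 254.8 × 2.66 = 677.8 N·m clockwise.
Total clockwise load moment = 1016 N·m.
The cable tension T acts at 2.61 m; only its component perpendicular to the beam, T sinθ, produces torque. sin 61.7° = 0.8805.
Balancing moments: T × 2.61 × 0.8805 = 1016, giving T = 1016 / 2.298 = 442 N.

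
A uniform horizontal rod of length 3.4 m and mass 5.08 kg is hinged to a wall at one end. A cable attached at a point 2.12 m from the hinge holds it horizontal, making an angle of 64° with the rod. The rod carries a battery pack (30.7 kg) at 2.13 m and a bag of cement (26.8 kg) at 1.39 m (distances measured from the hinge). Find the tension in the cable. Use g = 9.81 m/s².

Choose the hinge as the axis so the unknown hinge reaction has zero arm there.
Beam weight: 5.08 × 9.81 = 49.83 N down at 1.7 m → arm 1.7 m, τ = 49.83 × 1.7 = 84.71 N·m clockwise.
Battery pack: 30.7 × 9.81 = 301.2 N down at 2.13 m → arm 2.13 m, τ = 301.2 × 2.13 = 641.6 N·m clockwise.
Bag of cement: 26.8 × 9.81 = 262.9 N down at 1.39 m → arm 1.39 m, τ = 262.9 × 1.39 = 365.4 N·m clockwise.
Total clockwise load moment = 1092 N·m.
The cable tension T acts at 2.12 m; only its component perpendicular to the rod, T sinθ, produces torque. sin 64° = 0.8988.
For rotational equilibrium, T × 2.12 × 0.8988 = 1092, so T = 1092 / 1.905 = 573 N.

T ≈ 573 N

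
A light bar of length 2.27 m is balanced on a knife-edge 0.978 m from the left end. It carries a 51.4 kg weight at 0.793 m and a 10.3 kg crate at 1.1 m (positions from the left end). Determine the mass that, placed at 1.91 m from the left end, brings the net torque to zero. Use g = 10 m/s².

m ≈ 8.85 kg

Taking torques about the knife-edge (at 0.978 m from the left end):
Weight: 51.4 × 10 = 514 N down at 0.793 m → arm 0.185 m, τ = 514 × 0.185 = 95.09 N·m counterclockwise.
Crate: 10.3 × 10 = 103 N down at 1.1 m → arm 0.122 m, τ = 103 × 0.122 = 12.57 N·m clockwise.
Net moment of known loads = 82.52 N·m counterclockwise.
An unknown mass m at 1.91 m has arm 0.932 m; its moment is m·g·0.932 clockwise.
Balancing moments: m × 10 × 0.932 = 82.52, giving m = 82.52 / (10 × 0.932) = 8.85 kg.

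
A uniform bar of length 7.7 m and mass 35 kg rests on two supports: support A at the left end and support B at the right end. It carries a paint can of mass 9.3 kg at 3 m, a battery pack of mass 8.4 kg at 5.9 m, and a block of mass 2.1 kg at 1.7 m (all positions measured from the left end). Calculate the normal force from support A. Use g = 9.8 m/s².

Take moments about support B.
Beam weight: 35 × 9.8 = 343 N down at 3.85 m → arm 3.85 m, τ = 343 × 3.85 = 1321 N·m counterclockwise.
Paint can: 9.3 × 9.8 = 91.14 N down at 3 m → arm 4.7 m, τ = 91.14 × 4.7 = 428.4 N·m counterclockwise.
Battery pack: 8.4 × 9.8 = 82.32 N down at 5.9 m → arm 1.8 m, τ = 82.32 × 1.8 = 148.2 N·m counterclockwise.
Block: 2.1 × 9.8 = 20.58 N down at 1.7 m → arm 6 m, τ = 20.58 × 6 = 123.5 N·m counterclockwise.
Net load moment about support B = 2021 N·m counterclockwise.
Reaction R at support A is upward at 0 m, arm 7.7 m → moment R × 7.7 clockwise.
Setting net torque to zero: R × 7.7 = 2021 → R = 262 N.

R_A ≈ 262 N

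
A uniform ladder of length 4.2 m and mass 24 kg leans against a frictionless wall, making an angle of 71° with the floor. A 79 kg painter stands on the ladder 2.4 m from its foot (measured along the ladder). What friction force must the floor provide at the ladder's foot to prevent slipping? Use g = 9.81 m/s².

f ≈ 193 N

Choose the foot of the ladder as the axis so the floor normal and friction both act there and drop out.
Ladder weight 24×9.81 = 235.4 N acts at 2.1 m along the ladder; its horizontal arm is 2.1·cos71° = 0.6837 m → τ = 160.9 N·m clockwise.
Painter: 79×9.81 = 775 N at 2.4 m → arm 0.7814 m → τ = 605.6 N·m clockwise.
Wall normal N acts horizontally at the top; its moment arm is the height L sinθ = 4.2·sin71° = 3.971 m, counterclockwise.
For rotational equilibrium, N × 3.971 = 766.5, so N = 193 N.
ΣFx = 0: friction at the foot balances the wall's push, so f = N_wall = 193 N.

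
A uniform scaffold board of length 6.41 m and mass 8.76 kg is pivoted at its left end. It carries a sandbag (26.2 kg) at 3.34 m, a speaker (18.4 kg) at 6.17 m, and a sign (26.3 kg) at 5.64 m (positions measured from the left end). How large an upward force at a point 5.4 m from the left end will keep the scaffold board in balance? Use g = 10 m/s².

Taking torques about the left end:
Beam weight: 8.76 × 10 = 87.6 N down at 3.205 m → arm 3.205 m, τ = 87.6 × 3.205 = 280.8 N·m clockwise.
Sandbag: 26.2 × 10 = 262 N down at 3.34 m → arm 3.34 m, τ = 262 × 3.34 = 875.1 N·m clockwise.
Speaker: 18.4 × 10 = 184 N down at 6.17 m → arm 6.17 m, τ = 184 × 6.17 = 1135 N·m clockwise.
Sign: 26.3 × 10 = 263 N down at 5.64 m → arm 5.64 m, τ = 263 × 5.64 = 1483 N·m clockwise.
Net moment of the loads = 3774 N·m clockwise.
The upward force F acts at a point 5.4 m from the left end, arm 5.4 m, giving F × 5.4 counterclockwise.
For rotational equilibrium, F × 5.4 = 3774, so F = 3774 / 5.4 = 699 N.

F ≈ 699 N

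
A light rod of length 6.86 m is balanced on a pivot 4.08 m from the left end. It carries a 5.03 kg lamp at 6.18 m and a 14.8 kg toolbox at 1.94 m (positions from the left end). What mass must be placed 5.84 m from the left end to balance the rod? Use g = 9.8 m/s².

Take moments about the pivot (at 4.08 m from the left end).
Lamp: 5.03 × 9.8 = 49.29 N down at 6.18 m → arm 2.1 m, τ = 49.29 × 2.1 = 103.5 N·m clockwise.
Toolbox: 14.8 × 9.8 = 145 N down at 1.94 m → arm 2.14 m, τ = 145 × 2.14 = 310.3 N·m counterclockwise.
Net moment of known loads = 206.8 N·m counterclockwise.
An unknown mass m at 5.84 m has arm 1.76 m; its moment is m·g·1.76 clockwise.
For rotational equilibrium, m × 9.8 × 1.76 = 206.8, so m = 206.8 / (9.8 × 1.76) = 12 kg.

m ≈ 12 kg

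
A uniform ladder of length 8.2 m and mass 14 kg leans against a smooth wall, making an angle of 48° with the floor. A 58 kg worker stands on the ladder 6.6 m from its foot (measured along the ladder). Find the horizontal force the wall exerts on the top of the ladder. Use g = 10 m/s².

N_wall ≈ 483 N

Take moments about the foot of the ladder.
Ladder weight 14×10 = 140 N acts at 4.1 m along the ladder; its horizontal arm is 4.1·cos48° = 2.743 m → τ = 384 N·m clockwise.
Worker: 58×10 = 580 N at 6.6 m → arm 4.416 m → τ = 2561 N·m clockwise.
Wall normal N acts horizontally at the top; its moment arm is the height L sinθ = 8.2·sin48° = 6.094 m, counterclockwise.
Στ = 0 ⇒ N × 6.094 = 2945 ⇒ N = 483 N.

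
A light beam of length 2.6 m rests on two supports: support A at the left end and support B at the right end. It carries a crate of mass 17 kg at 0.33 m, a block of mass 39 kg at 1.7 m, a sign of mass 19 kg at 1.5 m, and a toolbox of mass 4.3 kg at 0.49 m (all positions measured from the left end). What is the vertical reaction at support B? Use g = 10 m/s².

R_B ≈ 394 N

Choose support A as the axis so its reaction then has zero moment arm.
Crate: 17 × 10 = 170 N down at 0.33 m → arm 0.33 m, τ = 170 × 0.33 = 56.1 N·m clockwise.
Block: 39 × 10 = 390 N down at 1.7 m → arm 1.7 m, τ = 390 × 1.7 = 663 N·m clockwise.
Sign: 19 × 10 = 190 N down at 1.5 m → arm 1.5 m, τ = 190 × 1.5 = 285 N·m clockwise.
Toolbox: 4.3 × 10 = 43 N down at 0.49 m → arm 0.49 m, τ = 43 × 0.49 = 21.07 N·m clockwise.
Net load moment about support A = 1025 N·m clockwise.
Reaction R at support B is upward at 2.6 m, arm 2.6 m → moment R × 2.6 counterclockwise.
Setting net torque to zero: R × 2.6 = 1025 → R = 394 N.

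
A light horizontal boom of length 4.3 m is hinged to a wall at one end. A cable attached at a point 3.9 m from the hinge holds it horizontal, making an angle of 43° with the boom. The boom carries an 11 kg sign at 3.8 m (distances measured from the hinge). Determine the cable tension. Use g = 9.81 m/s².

T ≈ 154 N

Taking torques about the hinge:
Sign: 11 × 9.81 = 107.9 N down at 3.8 m → arm 3.8 m, τ = 107.9 × 3.8 = 410 N·m clockwise.
Total clockwise load moment = 410 N·m.
The cable tension T acts at 3.9 m; only its component perpendicular to the boom, T sinθ, produces torque. sin 43° = 0.682.
Balancing moments: T × 3.9 × 0.682 = 410, giving T = 410 / 2.66 = 154 N.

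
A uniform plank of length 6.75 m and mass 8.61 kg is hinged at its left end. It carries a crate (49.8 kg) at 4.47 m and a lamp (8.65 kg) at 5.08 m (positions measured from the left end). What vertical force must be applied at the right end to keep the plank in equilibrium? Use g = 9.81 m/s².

F ≈ 430 N

Sum moments about the left end (the unknown pivot reaction has zero arm there).
Beam weight: 8.61 × 9.81 = 84.46 N down at 3.375 m → arm 3.375 m, τ = 84.46 × 3.375 = 285.1 N·m clockwise.
Crate: 49.8 × 9.81 = 488.5 N down at 4.47 m → arm 4.47 m, τ = 488.5 × 4.47 = 2184 N·m clockwise.
Lamp: 8.65 × 9.81 = 84.86 N down at 5.08 m → arm 5.08 m, τ = 84.86 × 5.08 = 431.1 N·m clockwise.
Net moment of the loads = 2900 N·m clockwise.
The upward force F acts at the right end, arm 6.75 m, giving F × 6.75 counterclockwise.
Balancing moments: F × 6.75 = 2900, giving F = 2900 / 6.75 = 430 N.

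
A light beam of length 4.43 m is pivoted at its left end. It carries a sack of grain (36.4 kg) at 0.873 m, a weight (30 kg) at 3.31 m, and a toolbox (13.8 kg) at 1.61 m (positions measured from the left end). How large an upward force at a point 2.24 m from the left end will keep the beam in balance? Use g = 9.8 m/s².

F ≈ 671 N

Choose the left end as the axis so the unknown pivot reaction has zero arm there.
Sack of grain: 36.4 × 9.8 = 356.7 N down at 0.873 m → arm 0.873 m, τ = 356.7 × 0.873 = 311.4 N·m clockwise.
Weight: 30 × 9.8 = 294 N down at 3.31 m → arm 3.31 m, τ = 294 × 3.31 = 973.1 N·m clockwise.
Toolbox: 13.8 × 9.8 = 135.2 N down at 1.61 m → arm 1.61 m, τ = 135.2 × 1.61 = 217.7 N·m clockwise.
Net moment of the loads = 1502 N·m clockwise.
The upward force F acts at a point 2.24 m from the left end, arm 2.24 m, giving F × 2.24 counterclockwise.
Balancing moments: F × 2.24 = 1502, giving F = 1502 / 2.24 = 671 N.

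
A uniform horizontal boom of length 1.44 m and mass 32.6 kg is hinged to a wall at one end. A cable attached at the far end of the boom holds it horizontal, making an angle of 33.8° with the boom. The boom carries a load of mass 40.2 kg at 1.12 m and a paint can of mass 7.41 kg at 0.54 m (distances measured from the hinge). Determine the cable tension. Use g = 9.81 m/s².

Taking torques about the hinge:
Beam weight: 32.6 × 9.81 = 319.8 N down at 0.72 m → arm 0.72 m, τ = 319.8 × 0.72 = 230.3 N·m clockwise.
Load: 40.2 × 9.81 = 394.4 N down at 1.12 m → arm 1.12 m, τ = 394.4 × 1.12 = 441.7 N·m clockwise.
Paint can: 7.41 × 9.81 = 72.69 N down at 0.54 m → arm 0.54 m, τ = 72.69 × 0.54 = 39.25 N·m clockwise.
Total clockwise load moment = 711.2 N·m.
The cable tension T acts at 1.44 m; only its component perpendicular to the boom, T sinθ, produces torque. sin 33.8° = 0.5563.
Balancing moments: T × 1.44 × 0.5563 = 711.2, giving T = 711.2 / 0.8011 = 888 N.

T ≈ 888 N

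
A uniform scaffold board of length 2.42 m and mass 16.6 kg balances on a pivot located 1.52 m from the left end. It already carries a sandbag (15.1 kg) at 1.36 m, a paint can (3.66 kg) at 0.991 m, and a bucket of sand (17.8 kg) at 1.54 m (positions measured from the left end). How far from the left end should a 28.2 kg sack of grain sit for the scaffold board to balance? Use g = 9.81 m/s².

x ≈ 1.84 m from the left end

Take moments about the pivot (at 1.52 m from the left end).
Beam weight: 16.6 × 9.81 = 162.8 N down at 1.21 m → arm 0.31 m, τ = 162.8 × 0.31 = 50.47 N·m counterclockwise.
Sandbag: 15.1 × 9.81 = 148.1 N down at 1.36 m → arm 0.16 m, τ = 148.1 × 0.16 = 23.7 N·m counterclockwise.
Paint can: 3.66 × 9.81 = 35.9 N down at 0.991 m → arm 0.529 m, τ = 35.9 × 0.529 = 18.99 N·m counterclockwise.
Bucket of sand: 17.8 × 9.81 = 174.6 N down at 1.54 m → arm 0.02 m, τ = 174.6 × 0.02 = 3.492 N·m clockwise.
Net moment of existing loads = 89.67 N·m counterclockwise.
The sack of grain weighs 28.2 × 9.81 = 276.6 N and must supply an equal clockwise moment, so its lever arm about the pivot is 89.67 / 276.6 = 0.324 m.
That puts it at 1.52 + 0.324 = 1.84 m from the left end.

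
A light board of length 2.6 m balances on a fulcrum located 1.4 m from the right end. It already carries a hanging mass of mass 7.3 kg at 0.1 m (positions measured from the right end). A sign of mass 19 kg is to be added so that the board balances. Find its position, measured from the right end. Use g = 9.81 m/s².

x ≈ 1.9 m from the right end

Take moments about the fulcrum (at 1.4 m from the right end).
Hanging mass: 7.3 × 9.81 = 71.61 N down at 0.1 m → arm 1.3 m, τ = 71.61 × 1.3 = 93.09 N·m clockwise.
Net moment of existing loads = 93.09 N·m clockwise.
The sign weighs 19 × 9.81 = 186.4 N and must supply an equal counterclockwise moment, so its lever arm about the fulcrum is 93.09 / 186.4 = 0.499 m.
That puts it at 1.4 + 0.499 = 1.9 m from the right end.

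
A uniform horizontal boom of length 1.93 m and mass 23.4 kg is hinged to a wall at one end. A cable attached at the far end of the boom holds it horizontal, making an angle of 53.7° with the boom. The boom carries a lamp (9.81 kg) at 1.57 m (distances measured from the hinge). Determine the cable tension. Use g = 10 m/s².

T ≈ 244 N

About the hinge:
Beam weight: 23.4 × 10 = 234 N down at 0.965 m → arm 0.965 m, τ = 234 × 0.965 = 225.8 N·m clockwise.
Lamp: 9.81 × 10 = 98.1 N down at 1.57 m → arm 1.57 m, τ = 98.1 × 1.57 = 154 N·m clockwise.
Total clockwise load moment = 379.8 N·m.
The cable tension T acts at 1.93 m; only its component perpendicular to the boom, T sinθ, produces torque. sin 53.7° = 0.8059.
Στ = 0 ⇒ T × 1.93 × 0.8059 = 379.8 ⇒ T = 379.8 / 1.555 = 244 N.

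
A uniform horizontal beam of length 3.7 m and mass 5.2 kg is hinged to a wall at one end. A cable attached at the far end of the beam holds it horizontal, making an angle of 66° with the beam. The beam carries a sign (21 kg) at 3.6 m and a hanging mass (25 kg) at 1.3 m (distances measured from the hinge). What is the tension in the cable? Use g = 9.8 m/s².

About the hinge:
Beam weight: 5.2 × 9.8 = 50.96 N down at 1.85 m → arm 1.85 m, τ = 50.96 × 1.85 = 94.28 N·m clockwise.
Sign: 21 × 9.8 = 205.8 N down at 3.6 m → arm 3.6 m, τ = 205.8 × 3.6 = 740.9 N·m clockwise.
Hanging mass: 25 × 9.8 = 245 N down at 1.3 m → arm 1.3 m, τ = 245 × 1.3 = 318.5 N·m clockwise.
Total clockwise load moment = 1154 N·m.
The cable tension T acts at 3.7 m; only its component perpendicular to the beam, T sinθ, produces torque. sin 66° = 0.9135.
Balancing moments: T × 3.7 × 0.9135 = 1154, giving T = 1154 / 3.38 = 341 N.

T ≈ 341 N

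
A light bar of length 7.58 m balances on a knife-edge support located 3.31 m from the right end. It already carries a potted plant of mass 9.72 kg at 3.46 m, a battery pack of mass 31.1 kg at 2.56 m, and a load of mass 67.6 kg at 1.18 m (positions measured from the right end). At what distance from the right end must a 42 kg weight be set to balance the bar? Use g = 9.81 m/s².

Sum moments about the knife-edge support (at 3.31 m from the right end) (the support reaction has zero arm there).
Potted plant: 9.72 × 9.81 = 95.35 N down at 3.46 m → arm 0.15 m, τ = 95.35 × 0.15 = 14.3 N·m counterclockwise.
Battery pack: 31.1 × 9.81 = 305.1 N down at 2.56 m → arm 0.75 m, τ = 305.1 × 0.75 = 228.8 N·m clockwise.
Load: 67.6 × 9.81 = 663.2 N down at 1.18 m → arm 2.13 m, τ = 663.2 × 2.13 = 1413 N·m clockwise.
Net moment of existing loads = 1628 N·m clockwise.
The weight weighs 42 × 9.81 = 412 N and must supply an equal counterclockwise moment, so its lever arm about the knife-edge support is 1628 / 412 = 3.95 m.
That puts it at 3.31 + 3.95 = 7.26 m from the right end.

x ≈ 7.26 m from the right end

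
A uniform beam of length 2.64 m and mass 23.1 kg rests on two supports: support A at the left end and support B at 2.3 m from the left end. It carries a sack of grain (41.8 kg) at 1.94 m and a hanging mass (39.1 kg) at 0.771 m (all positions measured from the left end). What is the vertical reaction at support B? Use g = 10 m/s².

Sum moments about support A (its reaction then has zero moment arm).
Beam weight: 23.1 × 10 = 231 N down at 1.32 m → arm 1.32 m, τ = 231 × 1.32 = 304.9 N·m clockwise.
Sack of grain: 41.8 × 10 = 418 N down at 1.94 m → arm 1.94 m, τ = 418 × 1.94 = 810.9 N·m clockwise.
Hanging mass: 39.1 × 10 = 391 N down at 0.771 m → arm 0.771 m, τ = 391 × 0.771 = 301.5 N·m clockwise.
Net load moment about support A = 1417 N·m clockwise.
Reaction R at support B is upward at 2.3 m, arm 2.3 m → moment R × 2.3 counterclockwise.
For rotational equilibrium, R × 2.3 = 1417, so R = 616 N.

R_B ≈ 616 N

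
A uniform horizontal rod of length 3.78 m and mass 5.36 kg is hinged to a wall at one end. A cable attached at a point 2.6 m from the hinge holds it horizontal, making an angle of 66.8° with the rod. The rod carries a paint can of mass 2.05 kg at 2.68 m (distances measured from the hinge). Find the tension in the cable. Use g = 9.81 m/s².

Taking torques about the hinge:
Beam weight: 5.36 × 9.81 = 52.58 N down at 1.89 m → arm 1.89 m, τ = 52.58 × 1.89 = 99.38 N·m clockwise.
Paint can: 2.05 × 9.81 = 20.11 N down at 2.68 m → arm 2.68 m, τ = 20.11 × 2.68 = 53.89 N·m clockwise.
Total clockwise load moment = 153.3 N·m.
The cable tension T acts at 2.6 m; only its component perpendicular to the rod, T sinθ, produces torque. sin 66.8° = 0.9191.
Στ = 0 ⇒ T × 2.6 × 0.9191 = 153.3 ⇒ T = 153.3 / 2.39 = 64.1 N.

T ≈ 64.1 N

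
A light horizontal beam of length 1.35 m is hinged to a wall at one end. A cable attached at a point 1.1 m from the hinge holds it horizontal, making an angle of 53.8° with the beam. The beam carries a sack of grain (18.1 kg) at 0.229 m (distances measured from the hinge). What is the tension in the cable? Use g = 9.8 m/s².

Take moments about the hinge.
Sack of grain: 18.1 × 9.8 = 177.4 N down at 0.229 m → arm 0.229 m, τ = 177.4 × 0.229 = 40.62 N·m clockwise.
Total clockwise load moment = 40.62 N·m.
The cable tension T acts at 1.1 m; only its component perpendicular to the beam, T sinθ, produces torque. sin 53.8° = 0.807.
Setting net torque to zero: T × 1.1 × 0.807 = 40.62 → T = 40.62 / 0.8877 = 45.8 N.

T ≈ 45.8 N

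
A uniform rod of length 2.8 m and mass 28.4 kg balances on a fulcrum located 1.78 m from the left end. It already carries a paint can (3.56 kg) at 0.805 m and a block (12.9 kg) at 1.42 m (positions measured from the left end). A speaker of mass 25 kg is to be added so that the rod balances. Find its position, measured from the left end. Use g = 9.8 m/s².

x ≈ 2.54 m from the left end

About the fulcrum (at 1.78 m from the left end):
Beam weight: 28.4 × 9.8 = 278.3 N down at 1.4 m → arm 0.38 m, τ = 278.3 × 0.38 = 105.8 N·m counterclockwise.
Paint can: 3.56 × 9.8 = 34.89 N down at 0.805 m → arm 0.975 m, τ = 34.89 × 0.975 = 34.02 N·m counterclockwise.
Block: 12.9 × 9.8 = 126.4 N down at 1.42 m → arm 0.36 m, τ = 126.4 × 0.36 = 45.5 N·m counterclockwise.
Net moment of existing loads = 185.3 N·m counterclockwise.
The speaker weighs 25 × 9.8 = 245 N and must supply an equal clockwise moment, so its lever arm about the fulcrum is 185.3 / 245 = 0.756 m.
That puts it at 1.78 + 0.756 = 2.54 m from the left end.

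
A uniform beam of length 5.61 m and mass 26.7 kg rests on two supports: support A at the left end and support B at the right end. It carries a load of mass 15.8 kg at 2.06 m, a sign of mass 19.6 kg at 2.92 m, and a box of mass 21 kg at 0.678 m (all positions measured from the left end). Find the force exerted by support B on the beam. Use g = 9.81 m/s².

Taking torques about support A:
Beam weight: 26.7 × 9.81 = 261.9 N down at 2.805 m → arm 2.805 m, τ = 261.9 × 2.805 = 734.6 N·m clockwise.
Load: 15.8 × 9.81 = 155 N down at 2.06 m → arm 2.06 m, τ = 155 × 2.06 = 319.3 N·m clockwise.
Sign: 19.6 × 9.81 = 192.3 N down at 2.92 m → arm 2.92 m, τ = 192.3 × 2.92 = 561.5 N·m clockwise.
Box: 21 × 9.81 = 206 N down at 0.678 m → arm 0.678 m, τ = 206 × 0.678 = 139.7 N·m clockwise.
Net load moment about support A = 1755 N·m clockwise.
Reaction R at support B is upward at 5.61 m, arm 5.61 m → moment R × 5.61 counterclockwise.
For rotational equilibrium, R × 5.61 = 1755, so R = 313 N.

R_B ≈ 313 N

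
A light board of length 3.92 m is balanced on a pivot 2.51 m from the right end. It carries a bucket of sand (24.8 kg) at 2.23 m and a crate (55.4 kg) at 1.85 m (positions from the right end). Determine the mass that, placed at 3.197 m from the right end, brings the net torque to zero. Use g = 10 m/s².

m ≈ 63.3 kg

Take moments about the pivot (at 2.51 m from the right end).
Bucket of sand: 24.8 × 10 = 248 N down at 2.23 m → arm 0.28 m, τ = 248 × 0.28 = 69.44 N·m clockwise.
Crate: 55.4 × 10 = 554 N down at 1.85 m → arm 0.66 m, τ = 554 × 0.66 = 365.6 N·m clockwise.
Net moment of known loads = 435 N·m clockwise.
An unknown mass m at 3.197 m has arm 0.687 m; its moment is m·g·0.687 counterclockwise.
Setting net torque to zero: m × 10 × 0.687 = 435 → m = 435 / (10 × 0.687) = 63.3 kg.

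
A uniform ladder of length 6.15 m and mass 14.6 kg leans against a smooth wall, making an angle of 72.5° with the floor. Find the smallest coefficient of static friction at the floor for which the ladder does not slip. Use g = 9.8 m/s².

Take moments about the foot of the ladder.
Ladder weight 14.6×9.8 = 143.1 N acts at 3.075 m along the ladder; its horizontal arm is 3.075·cos72.5° = 0.9247 m → τ = 132.3 N·m clockwise.
Wall normal N acts horizontally at the top; its moment arm is the height L sinθ = 6.15·sin72.5° = 5.865 m, counterclockwise.
Στ = 0 ⇒ N × 5.865 = 132.3 ⇒ N = 22.56 N.
ΣFx = 0 ⇒ f = N_wall = 22.56 N. ΣFy = 0 ⇒ N_floor = 143.1 N.
μ_min = f / N_floor = 22.56 / 143.1 = 0.158.

μ_min ≈ 0.158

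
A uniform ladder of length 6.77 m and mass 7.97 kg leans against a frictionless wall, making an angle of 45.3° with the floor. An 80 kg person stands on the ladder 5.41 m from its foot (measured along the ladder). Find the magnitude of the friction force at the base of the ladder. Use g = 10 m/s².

f ≈ 672 N

Choose the foot of the ladder as the axis so the floor normal and friction both act there and drop out.
Ladder weight 7.97×10 = 79.7 N acts at 3.385 m along the ladder; its horizontal arm is 3.385·cos45.3° = 2.381 m → τ = 189.8 N·m clockwise.
Person: 80×10 = 800 N at 5.41 m → arm 3.805 m → τ = 3044 N·m clockwise.
Wall normal N acts horizontally at the top; its moment arm is the height L sinθ = 6.77·sin45.3° = 4.812 m, counterclockwise.
Balancing moments: N × 4.812 = 3234, giving N = 672 N.
ΣFx = 0: friction at the foot balances the wall's push, so f = N_wall = 672 N.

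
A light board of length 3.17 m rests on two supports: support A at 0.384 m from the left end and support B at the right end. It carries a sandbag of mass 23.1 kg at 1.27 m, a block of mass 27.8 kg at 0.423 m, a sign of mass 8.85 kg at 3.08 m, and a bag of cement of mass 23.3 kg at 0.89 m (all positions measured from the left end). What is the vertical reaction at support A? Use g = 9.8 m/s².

Taking torques about support B:
Sandbag: 23.1 × 9.8 = 226.4 N down at 1.27 m → arm 1.9 m, τ = 226.4 × 1.9 = 430.2 N·m counterclockwise.
Block: 27.8 × 9.8 = 272.4 N down at 0.423 m → arm 2.747 m, τ = 272.4 × 2.747 = 748.3 N·m counterclockwise.
Sign: 8.85 × 9.8 = 86.73 N down at 3.08 m → arm 0.09 m, τ = 86.73 × 0.09 = 7.806 N·m counterclockwise.
Bag of cement: 23.3 × 9.8 = 228.3 N down at 0.89 m → arm 2.28 m, τ = 228.3 × 2.28 = 520.5 N·m counterclockwise.
Net load moment about support B = 1707 N·m counterclockwise.
Reaction R at support A is upward at 0.384 m, arm 2.786 m → moment R × 2.786 clockwise.
For rotational equilibrium, R × 2.786 = 1707, so R = 613 N.

R_A ≈ 613 N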